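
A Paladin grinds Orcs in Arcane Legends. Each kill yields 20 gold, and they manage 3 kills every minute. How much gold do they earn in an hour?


Gold per minute = 20 * 3 = 60
Gold per hour = 60 * 60 = 3600

3600 gold/hour


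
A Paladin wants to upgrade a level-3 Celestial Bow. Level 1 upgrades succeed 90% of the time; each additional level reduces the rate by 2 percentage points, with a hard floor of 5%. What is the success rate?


raw_rate = 90 - 2 * (3 - 1)
= 90 - 2 * 2
= 90 - 4
= 86
Apply floor: max(86, 5) = 86%

86%


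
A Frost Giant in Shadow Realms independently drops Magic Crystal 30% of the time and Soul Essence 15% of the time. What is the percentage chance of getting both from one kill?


For independent events, P(both) = P(A) * P(B)
= 30% * 15%
= 450 / 100 %
= 4.5%

4.5%


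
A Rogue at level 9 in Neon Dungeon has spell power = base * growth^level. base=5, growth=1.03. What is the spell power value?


value = base * growth^level
= 5 * 1.03^9
= 5 * 1.304773
= 6.52

6.52 spell power


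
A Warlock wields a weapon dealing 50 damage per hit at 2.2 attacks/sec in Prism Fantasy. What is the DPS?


DPS = damage * attack_speed
= 50 * 2.2
= 110.0

110.0 DPS


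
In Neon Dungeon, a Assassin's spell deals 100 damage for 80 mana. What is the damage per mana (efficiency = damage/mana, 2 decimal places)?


Efficiency = damage / mana
= 100 / 80
= 1.25

1.25 dmg/mana


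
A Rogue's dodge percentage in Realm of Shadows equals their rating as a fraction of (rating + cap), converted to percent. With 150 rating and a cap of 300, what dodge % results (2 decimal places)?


dodge% = 150 / (150 + 300) * 100
= 150 / 450 * 100
= 0.333333 * 100
= 33.33%

33.33%


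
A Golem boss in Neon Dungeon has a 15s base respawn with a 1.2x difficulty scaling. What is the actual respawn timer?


Respawn time = base * multiplier
= 15 * 1.2
= 18.0 seconds

18.0 seconds


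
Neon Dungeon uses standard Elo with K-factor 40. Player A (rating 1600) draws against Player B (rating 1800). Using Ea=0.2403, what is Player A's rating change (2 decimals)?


Elo update: delta = K * (S - Ea), where S = 0.5 (draws)
S - Ea = 0.5 - 0.2403 = 0.2597
Rating change = 40 * 0.2597
= 10.39

10.39 rating points


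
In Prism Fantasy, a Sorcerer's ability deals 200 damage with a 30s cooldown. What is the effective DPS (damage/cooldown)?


DPS = damage / cooldown
= 200 / 30
= 6.67

6.67 DPS


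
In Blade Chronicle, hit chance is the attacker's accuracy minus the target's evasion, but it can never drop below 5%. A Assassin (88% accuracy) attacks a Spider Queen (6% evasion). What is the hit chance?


accuracy - evasion = 88 - 6 = 82
Apply floor: max(82, 5) = 82
Hit chance = 82%

82%


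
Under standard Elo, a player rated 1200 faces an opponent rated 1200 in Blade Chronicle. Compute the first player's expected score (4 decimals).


Elo expected score: Ea = 1/(1 + 10^((Rb-Ra)/400))
Rb - Ra = 1200 - 1200 = 0
(Rb-Ra)/400 = 0/400 = 0.0
10^0.0 = 1.0
Ea = 1/(1 + 1.0) = 1/2.0 = 0.5000

0.5000


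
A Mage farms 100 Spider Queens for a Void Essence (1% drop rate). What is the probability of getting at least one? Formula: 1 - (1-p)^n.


P(at least one) = 1 - P(none) = 1 - (1-p)^n
p = 1/100 = 0.01
1 - p = 0.99
(1 - p)^100 = 0.99^100 = 0.366032
P(at least one) = 1 - 0.366032 = 0.6340

0.6340


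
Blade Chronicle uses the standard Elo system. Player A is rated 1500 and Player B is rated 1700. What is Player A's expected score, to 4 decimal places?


Elo expected score: Ea = 1/(1 + 10^((Rb-Ra)/400))
Rb - Ra = 1700 - 1500 = 200
(Rb-Ra)/400 = 200/400 = 0.5
10^0.5 = 3.162278
Ea = 1/(1 + 3.162278) = 1/4.162278 = 0.2403

0.2403


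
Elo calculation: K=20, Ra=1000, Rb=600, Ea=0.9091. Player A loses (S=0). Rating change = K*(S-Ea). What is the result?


Elo update: delta = K * (S - Ea), where S = 0 (loses)
S - Ea = 0 - 0.9091 = -0.9091
Rating change = 20 * -0.9091
= -18.18

-18.18 rating points


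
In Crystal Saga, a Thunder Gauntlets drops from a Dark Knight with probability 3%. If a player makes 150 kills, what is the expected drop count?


Expected drops = kills * (drop_rate / 100)
= 150 * (3 / 100)
= 150 * 0.03
= 4.5

4.5 drops


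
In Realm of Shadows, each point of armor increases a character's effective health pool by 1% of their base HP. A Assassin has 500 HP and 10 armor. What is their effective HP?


EHP = 500 * (1 + 10/100)
= 500 * (1 + 0.1)
= 500 * 1.1
= 550.0

550.0 EHP


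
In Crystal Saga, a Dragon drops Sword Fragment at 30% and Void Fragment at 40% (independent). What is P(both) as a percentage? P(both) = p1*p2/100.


For independent events, P(both) = P(A) * P(B)
= 30% * 40%
= 1200 / 100 %
= 12.0%

12.0%


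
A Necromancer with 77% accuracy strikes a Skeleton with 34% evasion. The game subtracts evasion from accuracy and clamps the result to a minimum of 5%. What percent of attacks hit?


accuracy - evasion = 77 - 34 = 43
Apply floor: max(43, 5) = 43
Hit chance = 43%

43%


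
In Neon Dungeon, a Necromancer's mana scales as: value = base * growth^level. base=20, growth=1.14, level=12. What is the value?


value = base * growth^level
= 20 * 1.14^12
= 20 * 4.817905
= 96.36

96.36 mana


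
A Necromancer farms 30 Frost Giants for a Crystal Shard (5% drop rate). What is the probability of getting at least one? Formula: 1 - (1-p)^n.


P(at least one) = 1 - P(none) = 1 - (1-p)^n
p = 5/100 = 0.05
1 - p = 0.95
(1 - p)^30 = 0.95^30 = 0.214639
P(at least one) = 1 - 0.214639 = 0.7854

0.7854


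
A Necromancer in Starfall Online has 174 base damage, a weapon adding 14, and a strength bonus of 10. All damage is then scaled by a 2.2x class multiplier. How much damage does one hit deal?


Sum base + weapon + str = 174 + 14 + 10 = 198
Multiply by 2.2:
198 * 2.2 = 435.6

435.6 damage


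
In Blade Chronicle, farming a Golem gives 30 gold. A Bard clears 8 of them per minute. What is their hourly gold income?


Gold per minute = 30 * 8 = 240
Gold per hour = 240 * 60 = 14400

14400 gold/hour


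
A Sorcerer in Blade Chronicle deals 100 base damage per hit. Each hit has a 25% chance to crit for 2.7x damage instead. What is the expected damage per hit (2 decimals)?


E[dmg] = base * (1 + crit_chance * (crit_mult - 1))
cc as decimal = 25/100 = 0.25
cm - 1 = 2.7 - 1 = 1.7
Bonus factor = 0.25 * 1.7 = 0.425
Total multiplier = 1 + 0.425 = 1.425
Expected damage = 100 * 1.425 = 142.50

142.50 damage


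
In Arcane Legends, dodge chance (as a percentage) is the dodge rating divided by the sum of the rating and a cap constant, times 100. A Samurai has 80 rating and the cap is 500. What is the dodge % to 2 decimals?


dodge% = 80 / (80 + 500) * 100
= 80 / 580 * 100
= 0.137931 * 100
= 13.79%

13.79%


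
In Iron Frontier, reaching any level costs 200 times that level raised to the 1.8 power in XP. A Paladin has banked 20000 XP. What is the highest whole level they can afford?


XP = 200 * level^1.8, so level = (XP / 200)^(1/1.8)
= (20000 / 200)^(1/1.8)
= 100.0^0.5556
= 12.9155
Floor: level = 12

level 12


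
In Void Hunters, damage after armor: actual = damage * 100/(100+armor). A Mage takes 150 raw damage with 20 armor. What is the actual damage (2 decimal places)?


actual = 150 * 100 / (100 + 20)
= 150 * 100 / 120
= 15000 / 120
= 125.00

125.00 damage


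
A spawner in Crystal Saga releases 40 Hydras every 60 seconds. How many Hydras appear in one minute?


Spawns per minute = count * (60 / interval)
= 40 * (60 / 60)
= 40 * 1.0
= 40.0

40.0 per minute


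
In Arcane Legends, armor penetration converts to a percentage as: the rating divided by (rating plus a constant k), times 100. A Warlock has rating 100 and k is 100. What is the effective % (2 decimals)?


effective% = rating / (rating + k) * 100
= 100 / (100 + 100) * 100
= 100 / 200 * 100
= 0.5 * 100
= 50.00%

50.00%


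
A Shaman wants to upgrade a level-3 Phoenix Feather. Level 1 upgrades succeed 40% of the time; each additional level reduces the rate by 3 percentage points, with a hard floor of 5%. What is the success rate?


raw_rate = 40 - 3 * (3 - 1)
= 40 - 3 * 2
= 40 - 6
= 34
Apply floor: max(34, 5) = 34%

34%


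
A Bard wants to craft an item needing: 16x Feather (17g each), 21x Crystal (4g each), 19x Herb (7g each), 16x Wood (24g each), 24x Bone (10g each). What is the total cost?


Cost breakdown:
  Feather: 16 * 17 = 272
  Crystal: 21 * 4 = 84
  Herb: 19 * 7 = 133
  Wood: 16 * 24 = 384
  Bone: 24 * 10 = 240
Total = 272 + 84 + 133 + 384 + 240 = 1113

1113 gold


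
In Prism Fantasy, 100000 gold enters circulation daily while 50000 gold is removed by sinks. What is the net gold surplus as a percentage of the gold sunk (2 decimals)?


Net gold = 100000 - 50000 = 50000
Inflation rate = net / sunk * 100 = 50000 / 50000 * 100
= 1.0 * 100
= 100.00%

100.00%


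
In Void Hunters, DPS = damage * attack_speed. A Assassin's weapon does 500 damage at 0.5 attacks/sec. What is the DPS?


DPS = damage * attack_speed
= 500 * 0.5
= 250.0

250.0 DPS


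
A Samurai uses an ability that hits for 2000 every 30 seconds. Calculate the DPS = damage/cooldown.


DPS = damage / cooldown
= 2000 / 30
= 66.67

66.67 DPS


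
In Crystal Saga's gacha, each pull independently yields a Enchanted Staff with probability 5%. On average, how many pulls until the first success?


Expected pulls for a geometric distribution = 1/p = 100 / rate%
= 100 / 5
= 20.0

20.0 pulls


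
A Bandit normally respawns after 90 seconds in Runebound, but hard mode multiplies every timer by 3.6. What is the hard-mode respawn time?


Respawn time = base * multiplier
= 90 * 3.6
= 324.0 seconds

324.0 seconds


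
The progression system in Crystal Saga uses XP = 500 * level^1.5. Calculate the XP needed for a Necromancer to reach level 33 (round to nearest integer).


XP = 500 * level^1.5
Substitute level = 33:
XP = 500 * 33^1.5
= 500 * 189.5706
= 94785

94785 XP


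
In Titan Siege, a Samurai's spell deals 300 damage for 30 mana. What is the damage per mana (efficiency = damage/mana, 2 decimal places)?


Efficiency = damage / mana
= 300 / 30
= 10.00

10.00 dmg/mana


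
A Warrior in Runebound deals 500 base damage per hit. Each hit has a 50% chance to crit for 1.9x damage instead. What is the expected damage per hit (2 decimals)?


E[dmg] = base * (1 + crit_chance * (crit_mult - 1))
cc as decimal = 50/100 = 0.5
cm - 1 = 1.9 - 1 = 0.9
Bonus factor = 0.5 * 0.9 = 0.45
Total multiplier = 1 + 0.45 = 1.45
Expected damage = 500 * 1.45 = 725.00

725.00 damage


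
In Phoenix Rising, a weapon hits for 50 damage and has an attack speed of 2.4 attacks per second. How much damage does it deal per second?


DPS = damage * attack_speed
= 50 * 2.4
= 120.0

120.0 DPS


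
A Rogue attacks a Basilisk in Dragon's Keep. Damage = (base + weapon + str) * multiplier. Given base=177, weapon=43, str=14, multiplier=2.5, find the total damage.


Sum base + weapon + str = 177 + 43 + 14 = 234
Multiply by 2.5:
234 * 2.5 = 585.0

585.0 damage


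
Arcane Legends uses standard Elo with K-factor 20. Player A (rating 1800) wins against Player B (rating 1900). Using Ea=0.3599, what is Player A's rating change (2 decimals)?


Elo update: delta = K * (S - Ea), where S = 1 (wins)
S - Ea = 1 - 0.3599 = 0.6401
Rating change = 20 * 0.6401
= 12.80

12.80 rating points


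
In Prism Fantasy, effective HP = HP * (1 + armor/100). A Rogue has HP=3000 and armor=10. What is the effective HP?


EHP = 3000 * (1 + 10/100)
= 3000 * (1 + 0.1)
= 3000 * 1.1
= 3300.0

3300.0 EHP


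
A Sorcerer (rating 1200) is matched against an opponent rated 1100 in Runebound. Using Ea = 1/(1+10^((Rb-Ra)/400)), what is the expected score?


Elo expected score: Ea = 1/(1 + 10^((Rb-Ra)/400))
Rb - Ra = 1100 - 1200 = -100
(Rb-Ra)/400 = -100/400 = -0.25
10^-0.25 = 0.562341
Ea = 1/(1 + 0.562341) = 1/1.562341 = 0.6401

0.6401


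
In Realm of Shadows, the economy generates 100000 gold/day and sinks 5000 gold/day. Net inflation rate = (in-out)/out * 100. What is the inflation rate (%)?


Net gold = 100000 - 5000 = 95000
Inflation rate = net / sunk * 100 = 95000 / 5000 * 100
= 19.0 * 100
= 1900.00%

1900.00%


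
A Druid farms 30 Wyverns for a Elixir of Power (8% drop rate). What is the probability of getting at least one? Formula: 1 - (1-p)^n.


P(at least one) = 1 - P(none) = 1 - (1-p)^n
p = 8/100 = 0.08
1 - p = 0.92
(1 - p)^30 = 0.92^30 = 0.081966
P(at least one) = 1 - 0.081966 = 0.9180

0.9180


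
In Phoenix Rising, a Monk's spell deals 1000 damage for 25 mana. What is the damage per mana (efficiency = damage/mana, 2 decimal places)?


Efficiency = damage / mana
= 1000 / 25
= 40.00

40.00 dmg/mana


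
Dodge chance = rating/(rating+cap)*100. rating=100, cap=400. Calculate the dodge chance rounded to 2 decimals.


dodge% = 100 / (100 + 400) * 100
= 100 / 500 * 100
= 0.2 * 100
= 20.00%

20.00%


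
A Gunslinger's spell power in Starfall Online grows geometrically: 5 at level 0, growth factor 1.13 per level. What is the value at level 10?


value = base * growth^level
= 5 * 1.13^10
= 5 * 3.394567
= 16.97

16.97 spell power


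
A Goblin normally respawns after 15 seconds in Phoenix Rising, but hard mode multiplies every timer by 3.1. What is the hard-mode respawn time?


Respawn time = base * multiplier
= 15 * 3.1
= 46.5 seconds

46.5 seconds


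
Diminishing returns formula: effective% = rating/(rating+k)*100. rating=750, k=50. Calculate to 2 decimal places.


effective% = rating / (rating + k) * 100
= 750 / (750 + 50) * 100
= 750 / 800 * 100
= 0.9375 * 100
= 93.75%

93.75%


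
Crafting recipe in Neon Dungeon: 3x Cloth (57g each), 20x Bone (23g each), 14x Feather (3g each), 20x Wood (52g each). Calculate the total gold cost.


Cost breakdown:
  Cloth: 3 * 57 = 171
  Bone: 20 * 23 = 460
  Feather: 14 * 3 = 42
  Wood: 20 * 52 = 1040
Total = 171 + 460 + 42 + 1040 = 1713

1713 gold


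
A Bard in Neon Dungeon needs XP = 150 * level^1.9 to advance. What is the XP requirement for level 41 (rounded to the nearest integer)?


XP = 150 * level^1.9
Substitute level = 41:
XP = 150 * 41^1.9
= 150 * 1159.5496
= 173932

173932 XP


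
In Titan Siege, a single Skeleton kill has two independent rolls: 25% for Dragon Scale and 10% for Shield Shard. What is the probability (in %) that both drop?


For independent events, P(both) = P(A) * P(B)
= 25% * 10%
= 250 / 100 %
= 2.5%

2.5%


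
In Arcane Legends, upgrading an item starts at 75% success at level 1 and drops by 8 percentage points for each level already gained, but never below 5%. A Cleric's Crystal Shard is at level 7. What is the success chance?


raw_rate = 75 - 8 * (7 - 1)
= 75 - 8 * 6
= 75 - 48
= 27
Apply floor: max(27, 5) = 27%

27%


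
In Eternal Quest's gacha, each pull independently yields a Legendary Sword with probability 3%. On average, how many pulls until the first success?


Expected pulls for a geometric distribution = 1/p = 100 / rate%
= 100 / 3
= 33.33

33.33 pulls


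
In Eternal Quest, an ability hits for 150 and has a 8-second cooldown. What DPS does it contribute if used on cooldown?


DPS = damage / cooldown
= 150 / 8
= 18.75

18.75 DPS


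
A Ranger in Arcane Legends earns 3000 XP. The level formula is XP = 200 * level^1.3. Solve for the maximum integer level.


XP = 200 * level^1.3, so level = (XP / 200)^(1/1.3)
= (3000 / 200)^(1/1.3)
= 15.0^0.7692
= 8.0294
Floor: level = 8

level 8


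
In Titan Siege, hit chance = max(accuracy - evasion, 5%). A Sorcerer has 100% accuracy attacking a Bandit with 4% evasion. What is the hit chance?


accuracy - evasion = 100 - 4 = 96
Apply floor: max(96, 5) = 96
Hit chance = 96%

96%


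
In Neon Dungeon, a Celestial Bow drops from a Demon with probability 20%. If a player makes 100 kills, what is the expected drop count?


Expected drops = kills * (drop_rate / 100)
= 100 * (20 / 100)
= 100 * 0.2
= 20.0

20.0 drops


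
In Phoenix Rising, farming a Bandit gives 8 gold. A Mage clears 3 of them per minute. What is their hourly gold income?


Gold per minute = 8 * 3 = 24
Gold per hour = 24 * 60 = 1440

1440 gold/hour


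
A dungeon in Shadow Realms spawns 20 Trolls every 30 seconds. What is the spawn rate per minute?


Spawns per minute = count * (60 / interval)
= 20 * (60 / 30)
= 20 * 2.0
= 40.0

40.0 per minute


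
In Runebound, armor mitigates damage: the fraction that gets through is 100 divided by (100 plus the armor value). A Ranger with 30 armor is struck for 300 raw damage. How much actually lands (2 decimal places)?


actual = 300 * 100 / (100 + 30)
= 300 * 100 / 130
= 30000 / 130
= 230.77

230.77 damage


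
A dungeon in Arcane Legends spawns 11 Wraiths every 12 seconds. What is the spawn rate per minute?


Spawns per minute = count * (60 / interval)
= 11 * (60 / 12)
= 11 * 5.0
= 55.0

55.0 per minute


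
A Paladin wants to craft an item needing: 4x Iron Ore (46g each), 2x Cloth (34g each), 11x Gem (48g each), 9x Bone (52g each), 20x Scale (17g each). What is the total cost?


Cost breakdown:
  Iron Ore: 4 * 46 = 184
  Cloth: 2 * 34 = 68
  Gem: 11 * 48 = 528
  Bone: 9 * 52 = 468
  Scale: 20 * 17 = 340
Total = 184 + 68 + 528 + 468 + 340 = 1588

1588 gold


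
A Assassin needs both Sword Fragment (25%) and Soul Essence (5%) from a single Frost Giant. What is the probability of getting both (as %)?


For independent events, P(both) = P(A) * P(B)
= 25% * 5%
= 125 / 100 %
= 1.25%

1.25%


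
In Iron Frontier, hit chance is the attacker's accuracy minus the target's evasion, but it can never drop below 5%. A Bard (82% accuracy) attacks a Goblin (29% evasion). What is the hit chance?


accuracy - evasion = 82 - 29 = 53
Apply floor: max(53, 5) = 53
Hit chance = 53%

53%


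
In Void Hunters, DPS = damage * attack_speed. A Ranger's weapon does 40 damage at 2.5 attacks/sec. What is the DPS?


DPS = damage * attack_speed
= 40 * 2.5
= 100.0

100.0 DPS


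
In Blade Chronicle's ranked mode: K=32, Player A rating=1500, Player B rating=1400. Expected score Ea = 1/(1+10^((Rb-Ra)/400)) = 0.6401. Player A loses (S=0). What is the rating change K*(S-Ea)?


Elo update: delta = K * (S - Ea), where S = 0 (loses)
S - Ea = 0 - 0.6401 = -0.6401
Rating change = 32 * -0.6401
= -20.48

-20.48 rating points


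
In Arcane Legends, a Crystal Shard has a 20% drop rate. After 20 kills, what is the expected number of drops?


Expected drops = kills * (drop_rate / 100)
= 20 * (20 / 100)
= 20 * 0.2
= 4.0

4.0 drops


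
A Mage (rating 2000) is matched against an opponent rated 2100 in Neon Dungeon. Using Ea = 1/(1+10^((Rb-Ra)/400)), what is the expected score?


Elo expected score: Ea = 1/(1 + 10^((Rb-Ra)/400))
Rb - Ra = 2100 - 2000 = 100
(Rb-Ra)/400 = 100/400 = 0.25
10^0.25 = 1.778279
Ea = 1/(1 + 1.778279) = 1/2.778279 = 0.3599

0.3599


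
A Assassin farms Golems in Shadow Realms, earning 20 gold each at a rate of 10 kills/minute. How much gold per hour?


Gold per minute = 20 * 10 = 200
Gold per hour = 200 * 60 = 12000

12000 gold/hour


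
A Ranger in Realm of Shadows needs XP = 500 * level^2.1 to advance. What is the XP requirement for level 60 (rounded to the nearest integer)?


XP = 500 * level^2.1
Substitute level = 60:
XP = 500 * 60^2.1
= 500 * 5421.4771
= 2710739

2710739 XP


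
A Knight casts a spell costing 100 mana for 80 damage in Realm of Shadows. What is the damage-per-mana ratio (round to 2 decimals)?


Efficiency = damage / mana
= 80 / 100
= 0.80

0.80 dmg/mana


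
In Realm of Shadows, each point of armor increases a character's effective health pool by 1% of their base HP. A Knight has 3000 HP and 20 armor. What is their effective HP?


EHP = 3000 * (1 + 20/100)
= 3000 * (1 + 0.2)
= 3000 * 1.2
= 3600.0

3600.0 EHP


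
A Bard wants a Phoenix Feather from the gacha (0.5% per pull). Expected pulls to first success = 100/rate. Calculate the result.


Expected pulls for a geometric distribution = 1/p = 100 / rate%
= 100 / 0.5
= 200.0

200.0 pulls


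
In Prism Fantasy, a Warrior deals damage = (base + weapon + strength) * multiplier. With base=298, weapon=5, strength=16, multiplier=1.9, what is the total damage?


Sum base + weapon + str = 298 + 5 + 16 = 319
Multiply by 1.9:
319 * 1.9 = 606.1

606.1 damage


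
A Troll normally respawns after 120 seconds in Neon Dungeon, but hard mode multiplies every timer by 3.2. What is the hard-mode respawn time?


Respawn time = base * multiplier
= 120 * 3.2
= 384.0 seconds

384.0 seconds


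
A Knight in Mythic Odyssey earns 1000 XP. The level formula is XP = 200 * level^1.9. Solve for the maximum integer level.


XP = 200 * level^1.9, so level = (XP / 200)^(1/1.9)
= (1000 / 200)^(1/1.9)
= 5.0^0.5263
= 2.3328
Floor: level = 2

level 2


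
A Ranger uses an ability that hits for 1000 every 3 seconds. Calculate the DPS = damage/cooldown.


DPS = damage / cooldown
= 1000 / 3
= 333.33

333.33 DPS


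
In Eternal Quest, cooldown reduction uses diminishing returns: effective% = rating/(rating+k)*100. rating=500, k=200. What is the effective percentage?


effective% = rating / (rating + k) * 100
= 500 / (500 + 200) * 100
= 500 / 700 * 100
= 0.714286 * 100
= 71.43%

71.43%


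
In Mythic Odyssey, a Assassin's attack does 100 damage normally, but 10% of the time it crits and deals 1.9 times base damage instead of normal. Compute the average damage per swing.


E[dmg] = base * (1 + crit_chance * (crit_mult - 1))
cc as decimal = 10/100 = 0.1
cm - 1 = 1.9 - 1 = 0.9
Bonus factor = 0.1 * 0.9 = 0.09
Total multiplier = 1 + 0.09 = 1.09
Expected damage = 100 * 1.09 = 109.00

109.00 damage


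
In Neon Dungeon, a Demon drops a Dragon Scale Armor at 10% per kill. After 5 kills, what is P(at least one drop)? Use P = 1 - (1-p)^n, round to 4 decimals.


P(at least one) = 1 - P(none) = 1 - (1-p)^n
p = 10/100 = 0.1
1 - p = 0.9
(1 - p)^5 = 0.9^5 = 0.590490
P(at least one) = 1 - 0.590490 = 0.4095

0.4095


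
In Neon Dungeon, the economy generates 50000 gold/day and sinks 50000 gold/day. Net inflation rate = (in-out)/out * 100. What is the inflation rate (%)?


Net gold = 50000 - 50000 = 0
Inflation rate = net / sunk * 100 = 0 / 50000 * 100
= 0.0 * 100
= 0.00%

0.00%


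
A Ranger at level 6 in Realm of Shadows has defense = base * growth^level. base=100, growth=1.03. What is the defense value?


value = base * growth^level
= 100 * 1.03^6
= 100 * 1.194052
= 119.41

119.41 defense


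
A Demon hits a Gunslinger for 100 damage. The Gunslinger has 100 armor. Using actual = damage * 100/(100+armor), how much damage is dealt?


actual = 100 * 100 / (100 + 100)
= 100 * 100 / 200
= 10000 / 200
= 50.00

50.00 damage


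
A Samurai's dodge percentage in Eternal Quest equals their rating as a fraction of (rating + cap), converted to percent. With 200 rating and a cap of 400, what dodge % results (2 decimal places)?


dodge% = 200 / (200 + 400) * 100
= 200 / 600 * 100
= 0.333333 * 100
= 33.33%

33.33%


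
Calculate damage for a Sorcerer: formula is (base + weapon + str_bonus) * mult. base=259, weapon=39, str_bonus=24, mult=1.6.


Sum base + weapon + str = 259 + 39 + 24 = 322
Multiply by 1.6:
322 * 1.6 = 515.2

515.2 damage


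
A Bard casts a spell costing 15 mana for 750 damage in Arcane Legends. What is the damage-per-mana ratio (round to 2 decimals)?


Efficiency = damage / mana
= 750 / 15
= 50.00

50.00 dmg/mana


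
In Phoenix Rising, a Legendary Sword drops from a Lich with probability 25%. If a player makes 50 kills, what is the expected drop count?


Expected drops = kills * (drop_rate / 100)
= 50 * (25 / 100)
= 50 * 0.25
= 12.5

12.5 drops


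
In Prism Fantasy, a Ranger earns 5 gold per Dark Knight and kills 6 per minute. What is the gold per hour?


Gold per minute = 5 * 6 = 30
Gold per hour = 30 * 60 = 1800

1800 gold/hour


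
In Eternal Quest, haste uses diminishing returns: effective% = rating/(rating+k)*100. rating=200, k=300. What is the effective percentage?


effective% = rating / (rating + k) * 100
= 200 / (200 + 300) * 100
= 200 / 500 * 100
= 0.4 * 100
= 40.00%

40.00%


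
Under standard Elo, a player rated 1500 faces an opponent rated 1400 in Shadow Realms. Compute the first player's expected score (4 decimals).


Elo expected score: Ea = 1/(1 + 10^((Rb-Ra)/400))
Rb - Ra = 1400 - 1500 = -100
(Rb-Ra)/400 = -100/400 = -0.25
10^-0.25 = 0.562341
Ea = 1/(1 + 0.562341) = 1/1.562341 = 0.6401

0.6401


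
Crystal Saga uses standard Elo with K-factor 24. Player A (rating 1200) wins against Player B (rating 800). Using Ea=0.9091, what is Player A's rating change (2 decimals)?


Elo update: delta = K * (S - Ea), where S = 1 (wins)
S - Ea = 1 - 0.9091 = 0.0909
Rating change = 24 * 0.0909
= 2.18

2.18 rating points


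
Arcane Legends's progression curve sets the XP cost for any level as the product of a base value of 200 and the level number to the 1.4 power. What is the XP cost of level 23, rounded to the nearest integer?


XP = 200 * level^1.4
Substitute level = 23:
XP = 200 * 23^1.4
= 200 * 80.6156
= 16123

16123 XP


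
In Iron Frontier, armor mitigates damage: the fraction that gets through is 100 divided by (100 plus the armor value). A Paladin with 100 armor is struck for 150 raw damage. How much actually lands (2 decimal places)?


actual = 150 * 100 / (100 + 100)
= 150 * 100 / 200
= 15000 / 200
= 75.00

75.00 damage


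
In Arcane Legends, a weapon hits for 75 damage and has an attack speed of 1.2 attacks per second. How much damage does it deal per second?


DPS = damage * attack_speed
= 75 * 1.2
= 90.0

90.0 DPS


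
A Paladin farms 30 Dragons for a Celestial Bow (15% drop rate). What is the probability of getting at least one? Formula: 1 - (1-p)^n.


P(at least one) = 1 - P(none) = 1 - (1-p)^n
p = 15/100 = 0.15
1 - p = 0.85
(1 - p)^30 = 0.85^30 = 0.007631
P(at least one) = 1 - 0.007631 = 0.9924

0.9924


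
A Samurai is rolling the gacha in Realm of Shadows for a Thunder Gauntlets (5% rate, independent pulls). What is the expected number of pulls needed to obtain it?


Expected pulls for a geometric distribution = 1/p = 100 / rate%
= 100 / 5
= 20.0

20.0 pulls


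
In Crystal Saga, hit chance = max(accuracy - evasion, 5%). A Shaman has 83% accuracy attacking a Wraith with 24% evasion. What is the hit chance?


accuracy - evasion = 83 - 24 = 59
Apply floor: max(59, 5) = 59
Hit chance = 59%

59%


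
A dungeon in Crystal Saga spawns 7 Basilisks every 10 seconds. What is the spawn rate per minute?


Spawns per minute = count * (60 / interval)
= 7 * (60 / 10)
= 7 * 6.0
= 42.0

42.0 per minute


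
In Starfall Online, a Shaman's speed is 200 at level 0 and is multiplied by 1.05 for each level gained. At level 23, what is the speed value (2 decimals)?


value = base * growth^level
= 200 * 1.05^23
= 200 * 3.071524
= 614.30

614.30 speed


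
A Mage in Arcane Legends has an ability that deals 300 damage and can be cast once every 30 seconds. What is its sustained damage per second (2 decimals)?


DPS = damage / cooldown
= 300 / 30
= 10.00

10.00 DPS


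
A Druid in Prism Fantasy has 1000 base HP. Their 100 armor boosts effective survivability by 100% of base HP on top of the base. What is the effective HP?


EHP = 1000 * (1 + 100/100)
= 1000 * (1 + 1.0)
= 1000 * 2.0
= 2000.0

2000.0 EHP


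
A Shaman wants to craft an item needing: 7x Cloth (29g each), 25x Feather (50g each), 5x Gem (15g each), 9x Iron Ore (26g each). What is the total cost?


Cost breakdown:
  Cloth: 7 * 29 = 203
  Feather: 25 * 50 = 1250
  Gem: 5 * 15 = 75
  Iron Ore: 9 * 26 = 234
Total = 203 + 1250 + 75 + 234 = 1762

1762 gold


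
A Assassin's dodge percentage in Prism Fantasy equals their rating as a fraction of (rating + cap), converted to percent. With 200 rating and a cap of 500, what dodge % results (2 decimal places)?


dodge% = 200 / (200 + 500) * 100
= 200 / 700 * 100
= 0.285714 * 100
= 28.57%

28.57%


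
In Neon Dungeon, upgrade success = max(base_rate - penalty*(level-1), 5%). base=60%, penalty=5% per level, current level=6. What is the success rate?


raw_rate = 60 - 5 * (6 - 1)
= 60 - 5 * 5
= 60 - 25
= 35
Apply floor: max(35, 5) = 35%

35%


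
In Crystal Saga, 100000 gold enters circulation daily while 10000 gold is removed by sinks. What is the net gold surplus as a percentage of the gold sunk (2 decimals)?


Net gold = 100000 - 10000 = 90000
Inflation rate = net / sunk * 100 = 90000 / 10000 * 100
= 9.0 * 100
= 900.00%

900.00%


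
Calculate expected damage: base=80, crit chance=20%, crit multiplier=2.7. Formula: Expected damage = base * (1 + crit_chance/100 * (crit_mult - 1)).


E[dmg] = base * (1 + crit_chance * (crit_mult - 1))
cc as decimal = 20/100 = 0.2
cm - 1 = 2.7 - 1 = 1.7
Bonus factor = 0.2 * 1.7 = 0.34
Total multiplier = 1 + 0.34 = 1.34
Expected damage = 80 * 1.34 = 107.20

107.20 damage


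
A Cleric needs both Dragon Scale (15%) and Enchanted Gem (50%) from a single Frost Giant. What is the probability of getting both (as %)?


For independent events, P(both) = P(A) * P(B)
= 15% * 50%
= 750 / 100 %
= 7.5%

7.5%


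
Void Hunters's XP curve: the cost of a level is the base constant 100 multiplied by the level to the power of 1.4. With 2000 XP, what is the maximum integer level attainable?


XP = 100 * level^1.4, so level = (XP / 100)^(1/1.4)
= (2000 / 100)^(1/1.4)
= 20.0^0.7143
= 8.4978
Floor: level = 8

level 8


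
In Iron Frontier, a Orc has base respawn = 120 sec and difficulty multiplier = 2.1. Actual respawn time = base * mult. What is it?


Respawn time = base * multiplier
= 120 * 2.1
= 252.0 seconds

252.0 seconds


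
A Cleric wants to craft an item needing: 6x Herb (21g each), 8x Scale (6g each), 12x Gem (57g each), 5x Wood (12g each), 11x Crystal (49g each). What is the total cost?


Cost breakdown:
  Herb: 6 * 21 = 126
  Scale: 8 * 6 = 48
  Gem: 12 * 57 = 684
  Wood: 5 * 12 = 60
  Crystal: 11 * 49 = 539
Total = 126 + 48 + 684 + 60 + 539 = 1457

1457 gold


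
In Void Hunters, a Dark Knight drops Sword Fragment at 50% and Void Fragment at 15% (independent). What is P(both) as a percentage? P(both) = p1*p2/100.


For independent events, P(both) = P(A) * P(B)
= 50% * 15%
= 750 / 100 %
= 7.5%

7.5%


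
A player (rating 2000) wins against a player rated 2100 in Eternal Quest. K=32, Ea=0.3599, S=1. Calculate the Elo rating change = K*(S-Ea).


Elo update: delta = K * (S - Ea), where S = 1 (wins)
S - Ea = 1 - 0.3599 = 0.6401
Rating change = 32 * 0.6401
= 20.48

20.48 rating points


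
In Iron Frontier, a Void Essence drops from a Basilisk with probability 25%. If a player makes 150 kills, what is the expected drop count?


Expected drops = kills * (drop_rate / 100)
= 150 * (25 / 100)
= 150 * 0.25
= 37.5

37.5 drops


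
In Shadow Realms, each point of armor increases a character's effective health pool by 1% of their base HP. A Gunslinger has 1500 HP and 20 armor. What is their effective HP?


EHP = 1500 * (1 + 20/100)
= 1500 * (1 + 0.2)
= 1500 * 1.2
= 1800.0

1800.0 EHP


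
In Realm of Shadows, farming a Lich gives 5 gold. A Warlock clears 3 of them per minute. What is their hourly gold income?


Gold per minute = 5 * 3 = 15
Gold per hour = 15 * 60 = 900

900 gold/hour


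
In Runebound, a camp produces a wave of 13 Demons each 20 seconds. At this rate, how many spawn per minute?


Spawns per minute = count * (60 / interval)
= 13 * (60 / 20)
= 13 * 3.0
= 39.0

39.0 per minute


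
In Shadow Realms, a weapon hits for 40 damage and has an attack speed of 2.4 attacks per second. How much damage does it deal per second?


DPS = damage * attack_speed
= 40 * 2.4
= 96.0

96.0 DPS


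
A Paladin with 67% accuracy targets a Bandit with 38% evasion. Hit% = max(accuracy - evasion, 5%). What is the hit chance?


accuracy - evasion = 67 - 38 = 29
Apply floor: max(29, 5) = 29
Hit chance = 29%

29%


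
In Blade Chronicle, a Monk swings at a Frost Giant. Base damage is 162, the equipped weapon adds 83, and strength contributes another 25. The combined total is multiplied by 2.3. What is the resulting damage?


Sum base + weapon + str = 162 + 83 + 25 = 270
Multiply by 2.3:
270 * 2.3 = 621.0

621.0 damage


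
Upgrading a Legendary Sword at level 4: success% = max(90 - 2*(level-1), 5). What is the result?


raw_rate = 90 - 2 * (4 - 1)
= 90 - 2 * 3
= 90 - 6
= 84
Apply floor: max(84, 5) = 84%

84%


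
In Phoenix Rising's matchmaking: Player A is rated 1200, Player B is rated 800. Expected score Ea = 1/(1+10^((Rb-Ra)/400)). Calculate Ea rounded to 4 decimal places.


Elo expected score: Ea = 1/(1 + 10^((Rb-Ra)/400))
Rb - Ra = 800 - 1200 = -400
(Rb-Ra)/400 = -400/400 = -1.0
10^-1.0 = 0.1
Ea = 1/(1 + 0.1) = 1/1.1 = 0.9091

0.9091


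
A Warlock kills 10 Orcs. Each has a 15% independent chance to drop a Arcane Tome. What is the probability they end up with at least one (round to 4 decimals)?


P(at least one) = 1 - P(none) = 1 - (1-p)^n
p = 15/100 = 0.15
1 - p = 0.85
(1 - p)^10 = 0.85^10 = 0.196874
P(at least one) = 1 - 0.196874 = 0.8031

0.8031


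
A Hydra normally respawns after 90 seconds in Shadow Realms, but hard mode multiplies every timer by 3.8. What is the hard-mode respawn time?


Respawn time = base * multiplier
= 90 * 3.8
= 342.0 seconds

342.0 seconds


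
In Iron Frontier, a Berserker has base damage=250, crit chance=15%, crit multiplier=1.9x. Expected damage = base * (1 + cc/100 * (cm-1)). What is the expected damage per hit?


E[dmg] = base * (1 + crit_chance * (crit_mult - 1))
cc as decimal = 15/100 = 0.15
cm - 1 = 1.9 - 1 = 0.9
Bonus factor = 0.15 * 0.9 = 0.135
Total multiplier = 1 + 0.135 = 1.135
Expected damage = 250 * 1.135 = 283.75

283.75 damage


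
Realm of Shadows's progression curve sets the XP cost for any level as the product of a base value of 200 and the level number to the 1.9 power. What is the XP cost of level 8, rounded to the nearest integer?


XP = 200 * level^1.9
Substitute level = 8:
XP = 200 * 8^1.9
= 200 * 51.9842
= 10397

10397 XP


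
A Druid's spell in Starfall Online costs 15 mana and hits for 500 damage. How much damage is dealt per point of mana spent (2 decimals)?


Efficiency = damage / mana
= 500 / 15
= 33.33

33.33 dmg/mana


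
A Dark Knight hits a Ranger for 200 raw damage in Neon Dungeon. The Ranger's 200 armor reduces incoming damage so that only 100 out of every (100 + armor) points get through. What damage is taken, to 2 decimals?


actual = 200 * 100 / (100 + 200)
= 200 * 100 / 300
= 20000 / 300
= 66.67

66.67 damage


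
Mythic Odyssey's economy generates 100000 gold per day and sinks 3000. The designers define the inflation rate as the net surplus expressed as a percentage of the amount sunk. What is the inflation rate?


Net gold = 100000 - 3000 = 97000
Inflation rate = net / sunk * 100 = 97000 / 3000 * 100
= 32.333333 * 100
= 3233.33%

3233.33%


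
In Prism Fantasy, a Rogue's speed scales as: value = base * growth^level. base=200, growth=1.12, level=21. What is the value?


value = base * growth^level
= 200 * 1.12^21
= 200 * 10.803848
= 2160.77

2160.77 speed


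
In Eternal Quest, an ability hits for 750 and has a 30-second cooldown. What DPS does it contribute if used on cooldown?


DPS = damage / cooldown
= 750 / 30
= 25.00

25.00 DPS


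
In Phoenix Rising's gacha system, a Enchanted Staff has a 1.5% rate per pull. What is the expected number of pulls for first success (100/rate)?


Expected pulls for a geometric distribution = 1/p = 100 / rate%
= 100 / 1.5
= 66.67

66.67 pulls


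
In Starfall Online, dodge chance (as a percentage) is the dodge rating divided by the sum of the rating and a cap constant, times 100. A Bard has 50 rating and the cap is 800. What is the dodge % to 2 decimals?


dodge% = 50 / (50 + 800) * 100
= 50 / 850 * 100
= 0.058824 * 100
= 5.88%

5.88%


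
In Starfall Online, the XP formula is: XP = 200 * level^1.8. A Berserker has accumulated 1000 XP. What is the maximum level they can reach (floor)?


XP = 200 * level^1.8, so level = (XP / 200)^(1/1.8)
= (1000 / 200)^(1/1.8)
= 5.0^0.5556
= 2.4452
Floor: level = 2

level 2


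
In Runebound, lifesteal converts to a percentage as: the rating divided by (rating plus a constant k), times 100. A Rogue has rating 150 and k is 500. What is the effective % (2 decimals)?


effective% = rating / (rating + k) * 100
= 150 / (150 + 500) * 100
= 150 / 650 * 100
= 0.230769 * 100
= 23.08%

23.08%


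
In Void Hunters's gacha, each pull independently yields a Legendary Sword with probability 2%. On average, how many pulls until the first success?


Expected pulls for a geometric distribution = 1/p = 100 / rate%
= 100 / 2
= 50.0

50.0 pulls


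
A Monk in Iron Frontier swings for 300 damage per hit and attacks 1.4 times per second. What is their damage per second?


DPS = damage * attack_speed
= 300 * 1.4
= 420.0

420.0 DPS


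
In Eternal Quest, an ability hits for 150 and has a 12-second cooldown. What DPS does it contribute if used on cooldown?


DPS = damage / cooldown
= 150 / 12
= 12.50

12.50 DPS


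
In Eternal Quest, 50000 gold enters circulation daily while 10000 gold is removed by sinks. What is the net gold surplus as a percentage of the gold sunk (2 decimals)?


Net gold = 50000 - 10000 = 40000
Inflation rate = net / sunk * 100 = 40000 / 10000 * 100
= 4.0 * 100
= 400.00%

400.00%


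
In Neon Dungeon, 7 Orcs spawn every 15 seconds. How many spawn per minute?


Spawns per minute = count * (60 / interval)
= 7 * (60 / 15)
= 7 * 4.0
= 28.0

28.0 per minute


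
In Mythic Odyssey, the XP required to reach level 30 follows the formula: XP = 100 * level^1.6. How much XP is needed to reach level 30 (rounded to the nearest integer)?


XP = 100 * level^1.6
Substitute level = 30:
XP = 100 * 30^1.6
= 100 * 230.8841
= 23088

23088 XP


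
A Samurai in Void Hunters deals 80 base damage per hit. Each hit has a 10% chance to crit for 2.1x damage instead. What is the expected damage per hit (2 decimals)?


E[dmg] = base * (1 + crit_chance * (crit_mult - 1))
cc as decimal = 10/100 = 0.1
cm - 1 = 2.1 - 1 = 1.1
Bonus factor = 0.1 * 1.1 = 0.11
Total multiplier = 1 + 0.11 = 1.11
Expected damage = 80 * 1.11 = 88.80

88.80 damage


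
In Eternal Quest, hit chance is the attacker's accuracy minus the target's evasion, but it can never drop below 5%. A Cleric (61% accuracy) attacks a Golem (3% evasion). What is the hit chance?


accuracy - evasion = 61 - 3 = 58
Apply floor: max(58, 5) = 58
Hit chance = 58%

58%


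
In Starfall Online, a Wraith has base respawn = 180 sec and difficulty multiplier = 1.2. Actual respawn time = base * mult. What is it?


Respawn time = base * multiplier
= 180 * 1.2
= 216.0 seconds

216.0 seconds


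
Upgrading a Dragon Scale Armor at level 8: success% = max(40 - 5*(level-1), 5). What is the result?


raw_rate = 40 - 5 * (8 - 1)
= 40 - 5 * 7
= 40 - 35
= 5
Apply floor: max(5, 5) = 5%

5%


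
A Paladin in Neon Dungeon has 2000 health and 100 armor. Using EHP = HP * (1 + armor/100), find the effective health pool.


EHP = 2000 * (1 + 100/100)
= 2000 * (1 + 1.0)
= 2000 * 2.0
= 4000.0

4000.0 EHP


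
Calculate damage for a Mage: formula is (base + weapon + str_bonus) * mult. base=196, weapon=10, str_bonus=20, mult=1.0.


Sum base + weapon + str = 196 + 10 + 20 = 226
Multiply by 1.0:
226 * 1.0 = 226.0

226.0 damage


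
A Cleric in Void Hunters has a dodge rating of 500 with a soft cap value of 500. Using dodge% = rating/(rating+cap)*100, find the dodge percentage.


dodge% = 500 / (500 + 500) * 100
= 500 / 1000 * 100
= 0.5 * 100
= 50.00%

50.00%


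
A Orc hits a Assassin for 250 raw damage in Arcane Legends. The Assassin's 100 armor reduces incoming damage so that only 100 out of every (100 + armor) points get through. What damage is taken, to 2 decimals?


actual = 250 * 100 / (100 + 100)
= 250 * 100 / 200
= 25000 / 200
= 125.00

125.00 damage
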